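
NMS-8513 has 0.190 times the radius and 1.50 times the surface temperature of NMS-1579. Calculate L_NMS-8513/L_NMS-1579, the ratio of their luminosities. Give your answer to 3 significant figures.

From the Stefan–Boltzmann law, L ∝ R²T⁴, so
L_NMS-8513/L_NMS-1579 = (R_NMS-8513/R_NMS-1579)² (T_NMS-8513/T_NMS-1579)⁴ = (0.190)² × (1.50)⁴ = 0.03610 × 5.062 = 0.1828.

0.183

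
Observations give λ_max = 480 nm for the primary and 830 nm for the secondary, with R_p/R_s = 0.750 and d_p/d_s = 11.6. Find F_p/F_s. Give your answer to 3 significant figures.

Wien's law: T_p/T_s = λ_s/λ_p = 830/480 = 1.729.
L_p/L_s = (R_p/R_s)²(T_p/T_s)⁴ = (0.750)²(1.729)⁴ = 5.029.
F_p/F_s = (L_p/L_s)/(d_p/d_s)² = 5.029/(11.6)² = 0.03737.

0.0374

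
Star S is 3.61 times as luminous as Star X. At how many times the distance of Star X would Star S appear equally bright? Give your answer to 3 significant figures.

1.90

Equal flux requires L_S/d_S² = L_X/d_X², so d_S/d_X = √(L_S/L_X)
= √(3.61) = 1.900.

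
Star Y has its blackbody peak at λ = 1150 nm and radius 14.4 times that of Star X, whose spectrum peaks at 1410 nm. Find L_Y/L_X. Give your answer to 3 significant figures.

469

Wien's law gives T ∝ 1/λ_max, so T_Y/T_X = λ_X/λ_Y = 1410/1150 = 1.226.
Then L ∝ R²T⁴ gives L_Y/L_X = (14.4)² × (1.226)⁴ = 207.4 × 2.260 = 468.6.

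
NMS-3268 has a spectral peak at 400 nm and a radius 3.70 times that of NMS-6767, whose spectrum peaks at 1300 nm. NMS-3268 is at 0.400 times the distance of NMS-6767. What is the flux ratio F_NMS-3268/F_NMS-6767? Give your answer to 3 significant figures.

Wien's law: T_NMS-3268/T_NMS-6767 = λ_NMS-6767/λ_NMS-3268 = 1300/400 = 3.250.
L_NMS-3268/L_NMS-6767 = (R_NMS-3268/R_NMS-6767)²(T_NMS-3268/T_NMS-6767)⁴ = (3.70)²(3.250)⁴ = 1527.
F_NMS-3268/F_NMS-6767 = (L_NMS-3268/L_NMS-6767)/(d_NMS-3268/d_NMS-6767)² = 1527/(0.400)² = 9546.

9.55×10^3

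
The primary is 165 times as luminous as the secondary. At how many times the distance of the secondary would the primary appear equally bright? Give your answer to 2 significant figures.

13

Equal flux requires L_p/d_p² = L_s/d_s², so d_p/d_s = √(L_p/L_s)
= √(165) = 12.85.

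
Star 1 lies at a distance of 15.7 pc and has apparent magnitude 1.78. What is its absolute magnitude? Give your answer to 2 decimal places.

M = m − 5 log₁₀(d/10 pc) = 1.78 − 5 log₁₀(15.7/10)
  = 1.78 − 5 × 0.196 = 1.78 − 0.98 = 0.80.

0.80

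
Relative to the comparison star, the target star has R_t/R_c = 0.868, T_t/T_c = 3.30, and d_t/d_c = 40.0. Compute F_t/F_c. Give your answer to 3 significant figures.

0.0558

L_t/L_c = (R_t/R_c)²(T_t/T_c)⁴ = (0.868)² × (3.30)⁴ = 89.35.
F_t/F_c = (L_t/L_c)/(d_t/d_c)² = 89.35 / (40.0)² = 0.05584.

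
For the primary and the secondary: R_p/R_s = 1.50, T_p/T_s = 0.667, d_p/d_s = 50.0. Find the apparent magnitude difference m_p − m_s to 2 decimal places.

L_p/L_s = (1.50)²(0.667)⁴ = 0.4453.
F_p/F_s = (L_p/L_s)/(d_p/d_s)² = 0.4453/2500 = 1.781×10^-4.
m_p − m_s = −2.5 log₁₀(1.781×10^-4) = 9.37.

9.37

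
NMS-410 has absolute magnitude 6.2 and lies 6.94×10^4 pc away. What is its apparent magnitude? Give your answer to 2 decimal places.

m = M + 5 log₁₀(d/10 pc) = 6.2 + 5 log₁₀(6.94×10^4/10)
  = 6.2 + 5 × 3.841 = 6.2 + 19.21 = 25.41.

25.41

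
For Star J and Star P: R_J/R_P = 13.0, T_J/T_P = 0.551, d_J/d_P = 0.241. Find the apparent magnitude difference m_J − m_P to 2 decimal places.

-6.07

L_J/L_P = (13.0)²(0.551)⁴ = 15.58.
F_J/F_P = (L_J/L_P)/(d_J/d_P)² = 15.58/0.05808 = 268.2.
m_J − m_P = −2.5 log₁₀(268.2) = -6.07.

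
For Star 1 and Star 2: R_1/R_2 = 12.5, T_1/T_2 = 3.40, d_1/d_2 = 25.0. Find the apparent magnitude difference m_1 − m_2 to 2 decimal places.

L_1/L_2 = (12.5)²(3.40)⁴ = 2.088×10^4.
F_1/F_2 = (L_1/L_2)/(d_1/d_2)² = 2.088×10^4/625.0 = 33.41.
m_1 − m_2 = −2.5 log₁₀(33.41) = -3.81.

-3.81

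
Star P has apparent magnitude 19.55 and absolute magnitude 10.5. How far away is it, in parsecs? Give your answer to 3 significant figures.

m − M = 5 log₁₀(d/10 pc)
19.55 − (10.5) = 9.05 = 5 log₁₀(d/10)
d = 10 × 10^(9.05/5) = 10 × 10^1.810 = 645.7 pc.

646 pc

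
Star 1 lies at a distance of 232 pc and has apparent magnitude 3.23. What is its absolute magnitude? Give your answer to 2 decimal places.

M = m − 5 log₁₀(d/10 pc) = 3.23 − 5 log₁₀(232/10)
  = 3.23 − 5 × 1.365 = 3.23 − 6.83 = -3.60.

-3.60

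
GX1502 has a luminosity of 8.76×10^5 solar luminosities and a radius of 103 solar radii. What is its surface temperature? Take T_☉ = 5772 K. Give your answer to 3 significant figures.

T/T_☉ = (L/L_☉)^(1/4) / (R/R_☉)^(1/2)
T = 5772 × (8.76×10^5)^(1/4) / √(103) = 5772 × 30.59 / 10.15 = 1.740×10^4 K.

1.74×10^4 K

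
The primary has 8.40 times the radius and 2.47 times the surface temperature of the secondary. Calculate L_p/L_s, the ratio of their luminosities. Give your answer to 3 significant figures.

From the Stefan–Boltzmann law, L ∝ R²T⁴, so
L_p/L_s = (R_p/R_s)² (T_p/T_s)⁴ = (8.40)² × (2.47)⁴ = 70.56 × 37.22 = 2626.

2.63×10^3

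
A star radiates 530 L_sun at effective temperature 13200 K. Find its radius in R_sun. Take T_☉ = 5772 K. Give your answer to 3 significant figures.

4.40 R_sun

R/R_☉ = √(L/L_☉) / (T/T_☉)² = √(530) / (2.287)²
       = 23.02 / 5.230 = 4.402.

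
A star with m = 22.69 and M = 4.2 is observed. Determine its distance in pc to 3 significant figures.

4.99×10^4 pc

m − M = 5 log₁₀(d/10 pc)
22.69 − (4.2) = 18.49 = 5 log₁₀(d/10)
d = 10 × 10^(18.49/5) = 10 × 10^3.698 = 4.989×10^4 pc.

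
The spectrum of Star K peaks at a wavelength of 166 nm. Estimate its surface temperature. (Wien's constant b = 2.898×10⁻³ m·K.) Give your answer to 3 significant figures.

1.75×10^4 K

T = b/λ_max = 2.898×10⁻³ / (166×10⁻⁹) = 1.746×10^4 K.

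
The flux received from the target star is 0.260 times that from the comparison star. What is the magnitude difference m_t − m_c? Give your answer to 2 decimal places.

1.46

m_t − m_c = −2.5 log₁₀(F_t/F_c) = −2.5 log₁₀(0.260) = −2.5 × (-0.585) = 1.463.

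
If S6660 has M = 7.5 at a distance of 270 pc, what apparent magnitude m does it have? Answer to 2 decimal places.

m = M + 5 log₁₀(d/10 pc) = 7.5 + 5 log₁₀(270/10)
  = 7.5 + 5 × 1.431 = 7.5 + 7.16 = 14.66.

14.66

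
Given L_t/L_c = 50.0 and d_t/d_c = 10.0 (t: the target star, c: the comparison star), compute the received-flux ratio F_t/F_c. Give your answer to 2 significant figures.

0.50

F = L/(4πd²), so F_t/F_c = (L_t/L_c) / (d_t/d_c)²
= 50.0 / (10.0)² = 50.0 / 100.0 = 0.5000.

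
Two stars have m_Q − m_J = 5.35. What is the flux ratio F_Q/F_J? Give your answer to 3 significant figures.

F_Q/F_J = 10^(−(m_Q − m_J)/2.5) = 10^(-5.35/2.5) = 10^-2.140 = 0.007244.

0.00724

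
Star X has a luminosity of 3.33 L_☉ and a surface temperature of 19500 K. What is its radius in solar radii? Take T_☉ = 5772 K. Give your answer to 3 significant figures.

0.160 solar radii

R/R_☉ = √(L/L_☉) / (T/T_☉)² = √(3.33) / (3.378)²
       = 1.825 / 11.41 = 0.1599.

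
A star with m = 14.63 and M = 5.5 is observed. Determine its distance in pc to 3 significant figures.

670 pc

m − M = 5 log₁₀(d/10 pc)
14.63 − (5.5) = 9.13 = 5 log₁₀(d/10)
d = 10 × 10^(9.13/5) = 10 × 10^1.826 = 669.9 pc.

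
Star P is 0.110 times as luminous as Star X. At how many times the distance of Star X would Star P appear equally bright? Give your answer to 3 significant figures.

0.332

Equal flux requires L_P/d_P² = L_X/d_X², so d_P/d_X = √(L_P/L_X)
= √(0.110) = 0.3317.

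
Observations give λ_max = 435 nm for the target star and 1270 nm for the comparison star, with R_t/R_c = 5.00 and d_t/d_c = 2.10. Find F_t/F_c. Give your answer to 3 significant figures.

Wien's law: T_t/T_c = λ_c/λ_t = 1270/435 = 2.920.
L_t/L_c = (R_t/R_c)²(T_t/T_c)⁴ = (5.00)²(2.920)⁴ = 1816.
F_t/F_c = (L_t/L_c)/(d_t/d_c)² = 1816/(2.10)² = 411.9.

412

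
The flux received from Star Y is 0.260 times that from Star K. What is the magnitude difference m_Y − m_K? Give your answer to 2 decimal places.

1.46

m_Y − m_K = −2.5 log₁₀(F_Y/F_K) = −2.5 log₁₀(0.260) = −2.5 × (-0.585) = 1.463.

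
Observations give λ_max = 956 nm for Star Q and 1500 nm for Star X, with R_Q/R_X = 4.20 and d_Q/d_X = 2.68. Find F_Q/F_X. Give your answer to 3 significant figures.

14.9

Wien's law: T_Q/T_X = λ_X/λ_Q = 1500/956 = 1.569.
L_Q/L_X = (R_Q/R_X)²(T_Q/T_X)⁴ = (4.20)²(1.569)⁴ = 106.9.
F_Q/F_X = (L_Q/L_X)/(d_Q/d_X)² = 106.9/(2.68)² = 14.89.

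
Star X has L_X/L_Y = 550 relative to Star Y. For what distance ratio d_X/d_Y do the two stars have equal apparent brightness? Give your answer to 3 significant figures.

23.5

Equal flux requires L_X/d_X² = L_Y/d_Y², so d_X/d_Y = √(L_X/L_Y)
= √(550) = 23.45.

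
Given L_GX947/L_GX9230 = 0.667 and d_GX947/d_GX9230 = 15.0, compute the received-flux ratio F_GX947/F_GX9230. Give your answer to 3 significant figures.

F = L/(4πd²), so F_GX947/F_GX9230 = (L_GX947/L_GX9230) / (d_GX947/d_GX9230)²
= 0.667 / (15.0)² = 0.667 / 225.0 = 0.002964.

0.00296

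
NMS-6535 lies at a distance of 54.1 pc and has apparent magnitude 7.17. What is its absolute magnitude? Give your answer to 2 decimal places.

3.50

M = m − 5 log₁₀(d/10 pc) = 7.17 − 5 log₁₀(54.1/10)
  = 7.17 − 5 × 0.733 = 7.17 − 3.67 = 3.50.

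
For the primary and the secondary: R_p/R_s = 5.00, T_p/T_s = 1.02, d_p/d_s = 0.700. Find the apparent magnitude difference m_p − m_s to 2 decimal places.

L_p/L_s = (5.00)²(1.02)⁴ = 27.06.
F_p/F_s = (L_p/L_s)/(d_p/d_s)² = 27.06/0.4900 = 55.23.
m_p − m_s = −2.5 log₁₀(55.23) = -4.36.

-4.36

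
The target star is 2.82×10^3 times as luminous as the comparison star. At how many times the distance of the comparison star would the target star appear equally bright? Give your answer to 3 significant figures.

Equal flux requires L_t/d_t² = L_c/d_c², so d_t/d_c = √(L_t/L_c)
= √(2.82×10^3) = 53.10.

53.1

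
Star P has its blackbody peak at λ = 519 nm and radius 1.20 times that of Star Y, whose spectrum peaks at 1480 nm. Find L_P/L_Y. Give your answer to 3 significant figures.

95.2

Wien's law gives T ∝ 1/λ_max, so T_P/T_Y = λ_Y/λ_P = 1480/519 = 2.852.
Then L ∝ R²T⁴ gives L_P/L_Y = (1.20)² × (2.852)⁴ = 1.440 × 66.13 = 95.22.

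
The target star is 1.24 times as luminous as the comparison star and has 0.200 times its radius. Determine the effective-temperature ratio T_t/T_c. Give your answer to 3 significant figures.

L ∝ R²T⁴ gives T ∝ (L/R²)^(1/4), so
T_t/T_c = (1.24 / 0.200²)^(1/4) = (31.00)^(1/4) = 2.360.

2.36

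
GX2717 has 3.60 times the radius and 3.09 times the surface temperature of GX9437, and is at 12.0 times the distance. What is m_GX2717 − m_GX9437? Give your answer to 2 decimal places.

-2.29

L_GX2717/L_GX9437 = (3.60)²(3.09)⁴ = 1182.
F_GX2717/F_GX9437 = (L_GX2717/L_GX9437)/(d_GX2717/d_GX9437)² = 1182/144.0 = 8.205.
m_GX2717 − m_GX9437 = −2.5 log₁₀(8.205) = -2.29.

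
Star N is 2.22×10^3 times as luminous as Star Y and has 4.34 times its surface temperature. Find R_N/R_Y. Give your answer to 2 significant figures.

2.5

L ∝ R²T⁴ gives R ∝ √L / T², so
R_N/R_Y = √(2.22×10^3) / (4.34)² = 47.12 / 18.84 = 2.501.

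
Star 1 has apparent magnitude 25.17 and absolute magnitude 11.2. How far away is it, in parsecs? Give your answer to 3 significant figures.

6.22×10^3 pc

m − M = 5 log₁₀(d/10 pc)
25.17 − (11.2) = 13.97 = 5 log₁₀(d/10)
d = 10 × 10^(13.97/5) = 10 × 10^2.794 = 6223 pc.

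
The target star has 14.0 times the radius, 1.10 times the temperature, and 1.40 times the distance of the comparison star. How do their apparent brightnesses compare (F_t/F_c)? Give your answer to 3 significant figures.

L_t/L_c = (R_t/R_c)²(T_t/T_c)⁴ = (14.0)² × (1.10)⁴ = 287.0.
F_t/F_c = (L_t/L_c)/(d_t/d_c)² = 287.0 / (1.40)² = 146.4.

146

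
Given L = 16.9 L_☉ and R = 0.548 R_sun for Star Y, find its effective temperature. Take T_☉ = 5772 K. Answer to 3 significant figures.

1.58×10^4 K

T/T_☉ = (L/L_☉)^(1/4) / (R/R_☉)^(1/2)
T = 5772 × (16.9)^(1/4) / √(0.548) = 5772 × 2.028 / 0.7403 = 1.581×10^4 K.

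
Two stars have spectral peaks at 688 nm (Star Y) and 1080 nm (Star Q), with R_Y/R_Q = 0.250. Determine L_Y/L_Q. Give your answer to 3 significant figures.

0.380

Wien's law gives T ∝ 1/λ_max, so T_Y/T_Q = λ_Q/λ_Y = 1080/688 = 1.570.
Then L ∝ R²T⁴ gives L_Y/L_Q = (0.250)² × (1.570)⁴ = 0.06250 × 6.072 = 0.3795.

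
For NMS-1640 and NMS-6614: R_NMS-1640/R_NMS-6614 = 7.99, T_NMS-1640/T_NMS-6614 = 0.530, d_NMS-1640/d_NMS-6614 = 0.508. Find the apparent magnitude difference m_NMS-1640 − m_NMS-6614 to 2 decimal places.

-3.23

L_NMS-1640/L_NMS-6614 = (7.99)²(0.530)⁴ = 5.037.
F_NMS-1640/F_NMS-6614 = (L_NMS-1640/L_NMS-6614)/(d_NMS-1640/d_NMS-6614)² = 5.037/0.2581 = 19.52.
m_NMS-1640 − m_NMS-6614 = −2.5 log₁₀(19.52) = -3.23.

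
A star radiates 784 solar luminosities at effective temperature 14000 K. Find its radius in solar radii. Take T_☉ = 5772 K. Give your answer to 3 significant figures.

4.76 solar radii

R/R_☉ = √(L/L_☉) / (T/T_☉)² = √(784) / (2.426)²
       = 28.00 / 5.883 = 4.759.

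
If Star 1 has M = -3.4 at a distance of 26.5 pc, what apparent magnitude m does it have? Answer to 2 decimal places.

m = M + 5 log₁₀(d/10 pc) = -3.4 + 5 log₁₀(26.5/10)
  = -3.4 + 5 × 0.423 = -3.4 + 2.12 = -1.28.

-1.28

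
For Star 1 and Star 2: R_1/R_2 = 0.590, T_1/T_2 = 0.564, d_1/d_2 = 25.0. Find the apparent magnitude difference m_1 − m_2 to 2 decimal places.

10.62

L_1/L_2 = (0.590)²(0.564)⁴ = 0.03522.
F_1/F_2 = (L_1/L_2)/(d_1/d_2)² = 0.03522/625.0 = 5.636×10^-5.
m_1 − m_2 = −2.5 log₁₀(5.636×10^-5) = 10.62.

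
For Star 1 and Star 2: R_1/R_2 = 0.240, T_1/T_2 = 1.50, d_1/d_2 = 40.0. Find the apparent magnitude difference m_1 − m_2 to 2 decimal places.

L_1/L_2 = (0.240)²(1.50)⁴ = 0.2916.
F_1/F_2 = (L_1/L_2)/(d_1/d_2)² = 0.2916/1600 = 1.822×10^-4.
m_1 − m_2 = −2.5 log₁₀(1.822×10^-4) = 9.35.

9.35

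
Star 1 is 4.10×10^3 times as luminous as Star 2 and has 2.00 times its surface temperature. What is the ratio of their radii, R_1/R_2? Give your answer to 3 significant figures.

L ∝ R²T⁴ gives R ∝ √L / T², so
R_1/R_2 = √(4.10×10^3) / (2.00)² = 64.03 / 4.000 = 16.01.

16.0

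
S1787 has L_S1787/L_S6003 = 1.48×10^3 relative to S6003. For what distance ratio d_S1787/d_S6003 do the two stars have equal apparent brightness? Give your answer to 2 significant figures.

Equal flux requires L_S1787/d_S1787² = L_S6003/d_S6003², so d_S1787/d_S6003 = √(L_S1787/L_S6003)
= √(1.48×10^3) = 38.47.

38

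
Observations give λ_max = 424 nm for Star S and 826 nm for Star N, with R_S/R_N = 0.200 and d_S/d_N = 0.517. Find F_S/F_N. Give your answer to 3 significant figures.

2.16

Wien's law: T_S/T_N = λ_N/λ_S = 826/424 = 1.948.
L_S/L_N = (R_S/R_N)²(T_S/T_N)⁴ = (0.200)²(1.948)⁴ = 0.5761.
F_S/F_N = (L_S/L_N)/(d_S/d_N)² = 0.5761/(0.517)² = 2.155.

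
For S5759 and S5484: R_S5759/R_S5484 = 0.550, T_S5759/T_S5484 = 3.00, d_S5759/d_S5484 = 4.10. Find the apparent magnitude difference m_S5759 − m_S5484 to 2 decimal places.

-0.41

L_S5759/L_S5484 = (0.550)²(3.00)⁴ = 24.50.
F_S5759/F_S5484 = (L_S5759/L_S5484)/(d_S5759/d_S5484)² = 24.50/16.81 = 1.458.
m_S5759 − m_S5484 = −2.5 log₁₀(1.458) = -0.41.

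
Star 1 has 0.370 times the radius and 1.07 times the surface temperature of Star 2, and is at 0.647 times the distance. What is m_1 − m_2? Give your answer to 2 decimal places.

L_1/L_2 = (0.370)²(1.07)⁴ = 0.1794.
F_1/F_2 = (L_1/L_2)/(d_1/d_2)² = 0.1794/0.4186 = 0.4287.
m_1 − m_2 = −2.5 log₁₀(0.4287) = 0.92.

0.92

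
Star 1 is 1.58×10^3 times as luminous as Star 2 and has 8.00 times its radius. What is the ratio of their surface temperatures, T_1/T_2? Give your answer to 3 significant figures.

2.23

L ∝ R²T⁴ gives T ∝ (L/R²)^(1/4), so
T_1/T_2 = (1.58×10^3 / 8.00²)^(1/4) = (24.69)^(1/4) = 2.229.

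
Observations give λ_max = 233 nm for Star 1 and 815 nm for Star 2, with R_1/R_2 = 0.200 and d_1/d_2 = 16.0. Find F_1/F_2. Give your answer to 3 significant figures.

Wien's law: T_1/T_2 = λ_2/λ_1 = 815/233 = 3.498.
L_1/L_2 = (R_1/R_2)²(T_1/T_2)⁴ = (0.200)²(3.498)⁴ = 5.988.
F_1/F_2 = (L_1/L_2)/(d_1/d_2)² = 5.988/(16.0)² = 0.02339.

0.0234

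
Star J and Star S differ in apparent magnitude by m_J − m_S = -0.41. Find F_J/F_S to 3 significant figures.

F_J/F_S = 10^(−(m_J − m_S)/2.5) = 10^(0.41/2.5) = 10^0.164 = 1.459.

1.46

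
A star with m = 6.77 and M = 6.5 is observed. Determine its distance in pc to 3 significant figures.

11.3 pc

m − M = 5 log₁₀(d/10 pc)
6.77 − (6.5) = 0.27 = 5 log₁₀(d/10)
d = 10 × 10^(0.27/5) = 10 × 10^0.054 = 11.32 pc.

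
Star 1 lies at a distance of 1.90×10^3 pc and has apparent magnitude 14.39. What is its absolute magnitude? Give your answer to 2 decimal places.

M = m − 5 log₁₀(d/10 pc) = 14.39 − 5 log₁₀(1.90×10^3/10)
  = 14.39 − 5 × 2.279 = 14.39 − 11.39 = 3.00.

3.00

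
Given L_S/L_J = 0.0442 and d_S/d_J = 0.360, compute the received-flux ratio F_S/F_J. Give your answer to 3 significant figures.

0.341

F = L/(4πd²), so F_S/F_J = (L_S/L_J) / (d_S/d_J)²
= 0.0442 / (0.360)² = 0.0442 / 0.1296 = 0.3410.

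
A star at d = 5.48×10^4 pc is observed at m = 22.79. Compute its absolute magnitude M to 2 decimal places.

M = m − 5 log₁₀(d/10 pc) = 22.79 − 5 log₁₀(5.48×10^4/10)
  = 22.79 − 5 × 3.739 = 22.79 − 18.69 = 4.10.

4.10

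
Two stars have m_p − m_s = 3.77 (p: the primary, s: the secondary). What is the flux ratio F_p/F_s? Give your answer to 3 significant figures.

0.0310

F_p/F_s = 10^(−(m_p − m_s)/2.5) = 10^(-3.77/2.5) = 10^-1.508 = 0.03105.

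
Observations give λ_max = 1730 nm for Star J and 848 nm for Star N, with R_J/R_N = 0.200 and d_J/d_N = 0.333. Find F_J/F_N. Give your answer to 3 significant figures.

Wien's law: T_J/T_N = λ_N/λ_J = 848/1730 = 0.4902.
L_J/L_N = (R_J/R_N)²(T_J/T_N)⁴ = (0.200)²(0.4902)⁴ = 0.002309.
F_J/F_N = (L_J/L_N)/(d_J/d_N)² = 0.002309/(0.333)² = 0.02082.

0.0208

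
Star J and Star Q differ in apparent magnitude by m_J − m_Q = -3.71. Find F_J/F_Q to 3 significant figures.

30.5

F_J/F_Q = 10^(−(m_J − m_Q)/2.5) = 10^(3.71/2.5) = 10^1.484 = 30.48.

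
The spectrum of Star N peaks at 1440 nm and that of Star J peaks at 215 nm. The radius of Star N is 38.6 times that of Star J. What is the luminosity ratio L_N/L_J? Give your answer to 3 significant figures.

0.740

Wien's law gives T ∝ 1/λ_max, so T_N/T_J = λ_J/λ_N = 215/1440 = 0.1493.
Then L ∝ R²T⁴ gives L_N/L_J = (38.6)² × (0.1493)⁴ = 1490 × 4.969×10^-4 = 0.7404.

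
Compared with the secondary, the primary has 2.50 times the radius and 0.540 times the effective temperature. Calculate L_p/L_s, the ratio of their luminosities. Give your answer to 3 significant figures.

0.531

From the Stefan–Boltzmann law, L ∝ R²T⁴, so
L_p/L_s = (R_p/R_s)² (T_p/T_s)⁴ = (2.50)² × (0.540)⁴ = 6.250 × 0.08503 = 0.5314.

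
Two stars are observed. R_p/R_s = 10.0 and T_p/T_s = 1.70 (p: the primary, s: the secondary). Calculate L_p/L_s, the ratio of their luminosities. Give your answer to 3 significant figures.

From the Stefan–Boltzmann law, L ∝ R²T⁴, so
L_p/L_s = (R_p/R_s)² (T_p/T_s)⁴ = (10.0)² × (1.70)⁴ = 100.0 × 8.352 = 835.2.

835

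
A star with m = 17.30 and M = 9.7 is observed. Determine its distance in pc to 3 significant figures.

331 pc

m − M = 5 log₁₀(d/10 pc)
17.30 − (9.7) = 7.60 = 5 log₁₀(d/10)
d = 10 × 10^(7.60/5) = 10 × 10^1.520 = 331.1 pc.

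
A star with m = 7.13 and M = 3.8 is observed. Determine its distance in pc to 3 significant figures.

46.3 pc

m − M = 5 log₁₀(d/10 pc)
7.13 − (3.8) = 3.33 = 5 log₁₀(d/10)
d = 10 × 10^(3.33/5) = 10 × 10^0.666 = 46.34 pc.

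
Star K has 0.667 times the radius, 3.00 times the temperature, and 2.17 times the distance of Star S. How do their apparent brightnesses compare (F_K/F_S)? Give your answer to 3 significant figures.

7.65

L_K/L_S = (R_K/R_S)²(T_K/T_S)⁴ = (0.667)² × (3.00)⁴ = 36.04.
F_K/F_S = (L_K/L_S)/(d_K/d_S)² = 36.04 / (2.17)² = 7.653.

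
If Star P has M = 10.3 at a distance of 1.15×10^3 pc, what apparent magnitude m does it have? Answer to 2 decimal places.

m = M + 5 log₁₀(d/10 pc) = 10.3 + 5 log₁₀(1.15×10^3/10)
  = 10.3 + 5 × 2.061 = 10.3 + 10.30 = 20.60.

20.60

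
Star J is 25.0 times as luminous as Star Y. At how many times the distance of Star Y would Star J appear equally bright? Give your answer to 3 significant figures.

5.00

Equal flux requires L_J/d_J² = L_Y/d_Y², so d_J/d_Y = √(L_J/L_Y)
= √(25.0) = 5.000.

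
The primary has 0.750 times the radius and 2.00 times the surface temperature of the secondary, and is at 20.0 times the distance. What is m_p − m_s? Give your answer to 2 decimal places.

L_p/L_s = (0.750)²(2.00)⁴ = 9.000.
F_p/F_s = (L_p/L_s)/(d_p/d_s)² = 9.000/400.0 = 0.02250.
m_p − m_s = −2.5 log₁₀(0.02250) = 4.12.

4.12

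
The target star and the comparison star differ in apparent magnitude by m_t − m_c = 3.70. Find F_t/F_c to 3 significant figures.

F_t/F_c = 10^(−(m_t − m_c)/2.5) = 10^(-3.70/2.5) = 10^-1.480 = 0.03311.

0.0331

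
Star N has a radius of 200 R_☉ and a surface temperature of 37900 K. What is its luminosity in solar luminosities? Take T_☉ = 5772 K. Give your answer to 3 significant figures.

7.44×10^7 solar luminosities

L/L_☉ = (R/R_☉)² (T/T_☉)⁴ = (200)² × (37900/5772)⁴
       = 4.000×10^4 × (6.566)⁴ = 4.000×10^4 × 1859 = 7.436×10^7.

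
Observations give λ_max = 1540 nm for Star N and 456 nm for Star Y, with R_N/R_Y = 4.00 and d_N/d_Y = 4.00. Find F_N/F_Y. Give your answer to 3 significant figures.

0.00769

Wien's law: T_N/T_Y = λ_Y/λ_N = 456/1540 = 0.2961.
L_N/L_Y = (R_N/R_Y)²(T_N/T_Y)⁴ = (4.00)²(0.2961)⁴ = 0.1230.
F_N/F_Y = (L_N/L_Y)/(d_N/d_Y)² = 0.1230/(4.00)² = 0.007687.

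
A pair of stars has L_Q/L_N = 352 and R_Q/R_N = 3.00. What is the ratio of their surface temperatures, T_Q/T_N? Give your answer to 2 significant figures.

L ∝ R²T⁴ gives T ∝ (L/R²)^(1/4), so
T_Q/T_N = (352 / 3.00²)^(1/4) = (39.11)^(1/4) = 2.501.

2.5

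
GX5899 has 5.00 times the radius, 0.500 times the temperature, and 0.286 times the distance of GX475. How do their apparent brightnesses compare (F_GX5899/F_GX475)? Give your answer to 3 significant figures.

19.1

L_GX5899/L_GX475 = (R_GX5899/R_GX475)²(T_GX5899/T_GX475)⁴ = (5.00)² × (0.500)⁴ = 1.562.
F_GX5899/F_GX475 = (L_GX5899/L_GX475)/(d_GX5899/d_GX475)² = 1.562 / (0.286)² = 19.10.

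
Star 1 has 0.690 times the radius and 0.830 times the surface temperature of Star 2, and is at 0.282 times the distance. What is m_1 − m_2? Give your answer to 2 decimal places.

-1.13

L_1/L_2 = (0.690)²(0.830)⁴ = 0.2259.
F_1/F_2 = (L_1/L_2)/(d_1/d_2)² = 0.2259/0.07952 = 2.841.
m_1 − m_2 = −2.5 log₁₀(2.841) = -1.13.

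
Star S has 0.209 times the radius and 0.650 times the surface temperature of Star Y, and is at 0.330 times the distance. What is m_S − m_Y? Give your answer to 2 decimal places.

L_S/L_Y = (0.209)²(0.650)⁴ = 0.007797.
F_S/F_Y = (L_S/L_Y)/(d_S/d_Y)² = 0.007797/0.1089 = 0.07160.
m_S − m_Y = −2.5 log₁₀(0.07160) = 2.86.

2.86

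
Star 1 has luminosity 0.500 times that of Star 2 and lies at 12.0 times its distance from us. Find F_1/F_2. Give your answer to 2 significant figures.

0.0035

F = L/(4πd²), so F_1/F_2 = (L_1/L_2) / (d_1/d_2)²
= 0.500 / (12.0)² = 0.500 / 144.0 = 0.003472.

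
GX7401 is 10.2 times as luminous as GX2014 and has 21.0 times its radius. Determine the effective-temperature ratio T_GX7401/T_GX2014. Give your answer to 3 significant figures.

L ∝ R²T⁴ gives T ∝ (L/R²)^(1/4), so
T_GX7401/T_GX2014 = (10.2 / 21.0²)^(1/4) = (0.02313)^(1/4) = 0.3900.

0.390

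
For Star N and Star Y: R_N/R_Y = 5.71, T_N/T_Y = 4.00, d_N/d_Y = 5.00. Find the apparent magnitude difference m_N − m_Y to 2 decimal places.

-6.31

L_N/L_Y = (5.71)²(4.00)⁴ = 8347.
F_N/F_Y = (L_N/L_Y)/(d_N/d_Y)² = 8347/25.00 = 333.9.
m_N − m_Y = −2.5 log₁₀(333.9) = -6.31.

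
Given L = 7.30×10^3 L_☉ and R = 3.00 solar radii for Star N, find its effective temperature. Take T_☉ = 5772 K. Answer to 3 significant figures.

T/T_☉ = (L/L_☉)^(1/4) / (R/R_☉)^(1/2)
T = 5772 × (7.30×10^3)^(1/4) / √(3.00) = 5772 × 9.243 / 1.732 = 3.080×10^4 K.

3.08×10^4 K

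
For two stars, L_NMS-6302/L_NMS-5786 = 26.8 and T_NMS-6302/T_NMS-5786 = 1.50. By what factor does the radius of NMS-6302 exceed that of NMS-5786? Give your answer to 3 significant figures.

2.30

L ∝ R²T⁴ gives R ∝ √L / T², so
R_NMS-6302/R_NMS-5786 = √(26.8) / (1.50)² = 5.177 / 2.250 = 2.301.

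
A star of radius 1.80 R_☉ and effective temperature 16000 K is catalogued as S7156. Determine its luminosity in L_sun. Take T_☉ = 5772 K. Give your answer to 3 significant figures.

191 L_sun

L/L_☉ = (R/R_☉)² (T/T_☉)⁴ = (1.80)² × (16000/5772)⁴
       = 3.240 × (2.772)⁴ = 3.240 × 59.04 = 191.3.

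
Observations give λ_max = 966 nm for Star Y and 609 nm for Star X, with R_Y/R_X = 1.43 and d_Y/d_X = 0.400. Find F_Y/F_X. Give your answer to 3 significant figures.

2.02

Wien's law: T_Y/T_X = λ_X/λ_Y = 609/966 = 0.6304.
L_Y/L_X = (R_Y/R_X)²(T_Y/T_X)⁴ = (1.43)²(0.6304)⁴ = 0.3230.
F_Y/F_X = (L_Y/L_X)/(d_Y/d_X)² = 0.3230/(0.400)² = 2.019.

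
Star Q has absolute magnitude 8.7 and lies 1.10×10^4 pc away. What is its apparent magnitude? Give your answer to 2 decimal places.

23.91

m = M + 5 log₁₀(d/10 pc) = 8.7 + 5 log₁₀(1.10×10^4/10)
  = 8.7 + 5 × 3.041 = 8.7 + 15.21 = 23.91.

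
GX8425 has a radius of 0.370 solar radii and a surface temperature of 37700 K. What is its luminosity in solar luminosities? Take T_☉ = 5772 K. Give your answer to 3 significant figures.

249 solar luminosities

L/L_☉ = (R/R_☉)² (T/T_☉)⁴ = (0.370)² × (37700/5772)⁴
       = 0.1369 × (6.532)⁴ = 0.1369 × 1820 = 249.2.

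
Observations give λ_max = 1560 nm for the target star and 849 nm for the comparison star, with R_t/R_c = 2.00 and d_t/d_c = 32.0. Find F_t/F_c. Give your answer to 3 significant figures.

Wien's law: T_t/T_c = λ_c/λ_t = 849/1560 = 0.5442.
L_t/L_c = (R_t/R_c)²(T_t/T_c)⁴ = (2.00)²(0.5442)⁴ = 0.3509.
F_t/F_c = (L_t/L_c)/(d_t/d_c)² = 0.3509/(32.0)² = 3.427×10^-4.

3.43×10^-4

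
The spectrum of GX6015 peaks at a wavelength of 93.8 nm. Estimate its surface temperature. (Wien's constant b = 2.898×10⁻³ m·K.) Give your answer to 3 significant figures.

T = b/λ_max = 2.898×10⁻³ / (93.8×10⁻⁹) = 3.090×10^4 K.

3.09×10^4 K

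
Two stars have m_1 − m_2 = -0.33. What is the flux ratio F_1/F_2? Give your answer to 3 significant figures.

F_1/F_2 = 10^(−(m_1 − m_2)/2.5) = 10^(0.33/2.5) = 10^0.132 = 1.355.

1.36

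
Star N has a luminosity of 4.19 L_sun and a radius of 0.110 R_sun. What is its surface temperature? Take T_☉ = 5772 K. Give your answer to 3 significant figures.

2.49×10^4 K

T/T_☉ = (L/L_☉)^(1/4) / (R/R_☉)^(1/2)
T = 5772 × (4.19)^(1/4) / √(0.110) = 5772 × 1.431 / 0.3317 = 2.490×10^4 K.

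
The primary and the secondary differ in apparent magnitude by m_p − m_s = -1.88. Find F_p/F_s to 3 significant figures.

5.65

F_p/F_s = 10^(−(m_p − m_s)/2.5) = 10^(1.88/2.5) = 10^0.752 = 5.649.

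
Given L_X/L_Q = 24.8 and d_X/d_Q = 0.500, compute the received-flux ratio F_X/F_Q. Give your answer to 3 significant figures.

99.2

F = L/(4πd²), so F_X/F_Q = (L_X/L_Q) / (d_X/d_Q)²
= 24.8 / (0.500)² = 24.8 / 0.2500 = 99.20.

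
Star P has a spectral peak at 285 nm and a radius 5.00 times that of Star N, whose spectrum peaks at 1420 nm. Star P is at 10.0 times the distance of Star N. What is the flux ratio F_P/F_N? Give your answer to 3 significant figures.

Wien's law: T_P/T_N = λ_N/λ_P = 1420/285 = 4.982.
L_P/L_N = (R_P/R_N)²(T_P/T_N)⁴ = (5.00)²(4.982)⁴ = 1.541×10^4.
F_P/F_N = (L_P/L_N)/(d_P/d_N)² = 1.541×10^4/(10.0)² = 154.1.

154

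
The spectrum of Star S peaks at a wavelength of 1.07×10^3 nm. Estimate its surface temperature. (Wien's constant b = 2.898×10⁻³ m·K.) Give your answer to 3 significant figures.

2.71×10^3 K

T = b/λ_max = 2.898×10⁻³ / (1.07×10^3×10⁻⁹) = 2708 K.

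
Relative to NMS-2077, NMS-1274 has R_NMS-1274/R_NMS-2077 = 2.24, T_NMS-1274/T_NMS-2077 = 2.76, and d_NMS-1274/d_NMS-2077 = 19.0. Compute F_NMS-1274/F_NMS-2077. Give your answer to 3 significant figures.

0.807

L_NMS-1274/L_NMS-2077 = (R_NMS-1274/R_NMS-2077)²(T_NMS-1274/T_NMS-2077)⁴ = (2.24)² × (2.76)⁴ = 291.2.
F_NMS-1274/F_NMS-2077 = (L_NMS-1274/L_NMS-2077)/(d_NMS-1274/d_NMS-2077)² = 291.2 / (19.0)² = 0.8065.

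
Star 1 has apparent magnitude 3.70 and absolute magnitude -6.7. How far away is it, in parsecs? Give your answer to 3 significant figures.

m − M = 5 log₁₀(d/10 pc)
3.70 − (-6.7) = 10.40 = 5 log₁₀(d/10)
d = 10 × 10^(10.40/5) = 10 × 10^2.080 = 1202 pc.

1.20×10^3 pc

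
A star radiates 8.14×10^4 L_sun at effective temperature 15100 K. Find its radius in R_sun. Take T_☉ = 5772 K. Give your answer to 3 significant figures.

41.7 R_sun

R/R_☉ = √(L/L_☉) / (T/T_☉)² = √(8.14×10^4) / (2.616)²
       = 285.3 / 6.844 = 41.69.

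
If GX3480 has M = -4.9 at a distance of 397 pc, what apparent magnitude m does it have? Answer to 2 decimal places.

3.09

m = M + 5 log₁₀(d/10 pc) = -4.9 + 5 log₁₀(397/10)
  = -4.9 + 5 × 1.599 = -4.9 + 7.99 = 3.09.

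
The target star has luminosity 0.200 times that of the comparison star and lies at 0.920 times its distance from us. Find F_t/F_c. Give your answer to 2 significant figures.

0.24

F = L/(4πd²), so F_t/F_c = (L_t/L_c) / (d_t/d_c)²
= 0.200 / (0.920)² = 0.200 / 0.8464 = 0.2363.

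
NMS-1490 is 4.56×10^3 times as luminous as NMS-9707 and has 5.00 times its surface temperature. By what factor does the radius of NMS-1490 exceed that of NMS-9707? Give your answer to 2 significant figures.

L ∝ R²T⁴ gives R ∝ √L / T², so
R_NMS-1490/R_NMS-9707 = √(4.56×10^3) / (5.00)² = 67.53 / 25.00 = 2.701.

2.7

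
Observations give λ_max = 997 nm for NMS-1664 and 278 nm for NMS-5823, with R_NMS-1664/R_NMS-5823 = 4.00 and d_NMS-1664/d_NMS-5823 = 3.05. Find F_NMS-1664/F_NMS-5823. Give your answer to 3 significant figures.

Wien's law: T_NMS-1664/T_NMS-5823 = λ_NMS-5823/λ_NMS-1664 = 278/997 = 0.2788.
L_NMS-1664/L_NMS-5823 = (R_NMS-1664/R_NMS-5823)²(T_NMS-1664/T_NMS-5823)⁴ = (4.00)²(0.2788)⁴ = 0.09672.
F_NMS-1664/F_NMS-5823 = (L_NMS-1664/L_NMS-5823)/(d_NMS-1664/d_NMS-5823)² = 0.09672/(3.05)² = 0.01040.

0.0104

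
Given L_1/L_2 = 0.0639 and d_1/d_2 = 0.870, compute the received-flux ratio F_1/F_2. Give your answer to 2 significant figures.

F = L/(4πd²), so F_1/F_2 = (L_1/L_2) / (d_1/d_2)²
= 0.0639 / (0.870)² = 0.0639 / 0.7569 = 0.08442.

0.084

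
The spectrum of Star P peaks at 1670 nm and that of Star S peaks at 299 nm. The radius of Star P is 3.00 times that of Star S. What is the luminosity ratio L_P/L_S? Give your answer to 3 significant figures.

0.00925

Wien's law gives T ∝ 1/λ_max, so T_P/T_S = λ_S/λ_P = 299/1670 = 0.1790.
Then L ∝ R²T⁴ gives L_P/L_S = (3.00)² × (0.1790)⁴ = 9.000 × 0.001028 = 0.009248.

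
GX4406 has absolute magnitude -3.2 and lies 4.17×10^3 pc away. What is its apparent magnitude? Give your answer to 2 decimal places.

m = M + 5 log₁₀(d/10 pc) = -3.2 + 5 log₁₀(4.17×10^3/10)
  = -3.2 + 5 × 2.620 = -3.2 + 13.10 = 9.90.

9.90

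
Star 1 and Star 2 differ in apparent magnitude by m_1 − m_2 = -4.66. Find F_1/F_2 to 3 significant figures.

F_1/F_2 = 10^(−(m_1 − m_2)/2.5) = 10^(4.66/2.5) = 10^1.864 = 73.11.

73.1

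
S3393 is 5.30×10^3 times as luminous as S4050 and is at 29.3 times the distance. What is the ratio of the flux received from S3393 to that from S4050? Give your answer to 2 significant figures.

6.2

F = L/(4πd²), so F_S3393/F_S4050 = (L_S3393/L_S4050) / (d_S3393/d_S4050)²
= 5.30×10^3 / (29.3)² = 5.30×10^3 / 858.5 = 6.174.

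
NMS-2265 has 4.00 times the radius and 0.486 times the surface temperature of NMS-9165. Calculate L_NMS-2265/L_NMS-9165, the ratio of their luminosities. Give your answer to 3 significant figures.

From the Stefan–Boltzmann law, L ∝ R²T⁴, so
L_NMS-2265/L_NMS-9165 = (R_NMS-2265/R_NMS-9165)² (T_NMS-2265/T_NMS-9165)⁴ = (4.00)² × (0.486)⁴ = 16.00 × 0.05579 = 0.8926.

0.893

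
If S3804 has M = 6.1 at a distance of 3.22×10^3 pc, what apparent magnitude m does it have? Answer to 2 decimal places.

18.64

m = M + 5 log₁₀(d/10 pc) = 6.1 + 5 log₁₀(3.22×10^3/10)
  = 6.1 + 5 × 2.508 = 6.1 + 12.54 = 18.64.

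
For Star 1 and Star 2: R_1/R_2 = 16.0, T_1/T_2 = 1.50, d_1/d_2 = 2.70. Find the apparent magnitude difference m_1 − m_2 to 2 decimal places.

-5.62

L_1/L_2 = (16.0)²(1.50)⁴ = 1296.
F_1/F_2 = (L_1/L_2)/(d_1/d_2)² = 1296/7.290 = 177.8.
m_1 − m_2 = −2.5 log₁₀(177.8) = -5.62.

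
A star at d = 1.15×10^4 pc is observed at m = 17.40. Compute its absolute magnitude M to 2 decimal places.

2.10

M = m − 5 log₁₀(d/10 pc) = 17.40 − 5 log₁₀(1.15×10^4/10)
  = 17.40 − 5 × 3.061 = 17.40 − 15.30 = 2.10.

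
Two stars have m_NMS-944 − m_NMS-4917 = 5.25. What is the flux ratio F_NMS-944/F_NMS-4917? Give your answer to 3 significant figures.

0.00794

F_NMS-944/F_NMS-4917 = 10^(−(m_NMS-944 − m_NMS-4917)/2.5) = 10^(-5.25/2.5) = 10^-2.100 = 0.007943.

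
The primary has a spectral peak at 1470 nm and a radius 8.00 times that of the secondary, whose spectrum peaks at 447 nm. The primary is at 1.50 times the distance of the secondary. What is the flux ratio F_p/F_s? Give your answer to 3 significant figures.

0.243

Wien's law: T_p/T_s = λ_s/λ_p = 447/1470 = 0.3041.
L_p/L_s = (R_p/R_s)²(T_p/T_s)⁴ = (8.00)²(0.3041)⁴ = 0.5472.
F_p/F_s = (L_p/L_s)/(d_p/d_s)² = 0.5472/(1.50)² = 0.2432.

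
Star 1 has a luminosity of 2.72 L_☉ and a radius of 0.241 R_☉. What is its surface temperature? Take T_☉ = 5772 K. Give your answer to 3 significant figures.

1.51×10^4 K

T/T_☉ = (L/L_☉)^(1/4) / (R/R_☉)^(1/2)
T = 5772 × (2.72)^(1/4) / √(0.241) = 5772 × 1.284 / 0.4909 = 1.510×10^4 K.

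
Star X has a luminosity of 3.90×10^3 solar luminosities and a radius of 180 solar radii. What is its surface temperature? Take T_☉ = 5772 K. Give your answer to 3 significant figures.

3.40×10^3 K

T/T_☉ = (L/L_☉)^(1/4) / (R/R_☉)^(1/2)
T = 5772 × (3.90×10^3)^(1/4) / √(180) = 5772 × 7.903 / 13.42 = 3400 K.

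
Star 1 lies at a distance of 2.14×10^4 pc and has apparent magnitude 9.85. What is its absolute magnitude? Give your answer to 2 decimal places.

-6.80

M = m − 5 log₁₀(d/10 pc) = 9.85 − 5 log₁₀(2.14×10^4/10)
  = 9.85 − 5 × 3.330 = 9.85 − 16.65 = -6.80.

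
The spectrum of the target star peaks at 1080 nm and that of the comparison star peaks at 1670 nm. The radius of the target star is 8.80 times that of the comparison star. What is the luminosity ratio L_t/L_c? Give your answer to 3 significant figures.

Wien's law gives T ∝ 1/λ_max, so T_t/T_c = λ_c/λ_t = 1670/1080 = 1.546.
Then L ∝ R²T⁴ gives L_t/L_c = (8.80)² × (1.546)⁴ = 77.44 × 5.717 = 442.7.

443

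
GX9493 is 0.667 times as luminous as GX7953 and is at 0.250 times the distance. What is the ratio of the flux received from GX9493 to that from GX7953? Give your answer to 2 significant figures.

11

F = L/(4πd²), so F_GX9493/F_GX7953 = (L_GX9493/L_GX7953) / (d_GX9493/d_GX7953)²
= 0.667 / (0.250)² = 0.667 / 0.06250 = 10.67.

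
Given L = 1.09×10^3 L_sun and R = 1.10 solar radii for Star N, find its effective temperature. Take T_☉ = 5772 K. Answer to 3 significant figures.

3.16×10^4 K

T/T_☉ = (L/L_☉)^(1/4) / (R/R_☉)^(1/2)
T = 5772 × (1.09×10^3)^(1/4) / √(1.10) = 5772 × 5.746 / 1.049 = 3.162×10^4 K.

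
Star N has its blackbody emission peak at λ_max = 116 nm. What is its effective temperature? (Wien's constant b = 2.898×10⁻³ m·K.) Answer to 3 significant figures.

2.50×10^4 K

T = b/λ_max = 2.898×10⁻³ / (116×10⁻⁹) = 2.498×10^4 K.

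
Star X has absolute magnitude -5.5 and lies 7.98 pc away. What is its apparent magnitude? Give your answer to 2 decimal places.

m = M + 5 log₁₀(d/10 pc) = -5.5 + 5 log₁₀(7.98/10)
  = -5.5 + 5 × -0.098 = -5.5 + -0.49 = -5.99.

-5.99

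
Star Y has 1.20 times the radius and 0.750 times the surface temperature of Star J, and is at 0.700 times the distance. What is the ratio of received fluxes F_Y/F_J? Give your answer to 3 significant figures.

L_Y/L_J = (R_Y/R_J)²(T_Y/T_J)⁴ = (1.20)² × (0.750)⁴ = 0.4556.
F_Y/F_J = (L_Y/L_J)/(d_Y/d_J)² = 0.4556 / (0.700)² = 0.9298.

0.930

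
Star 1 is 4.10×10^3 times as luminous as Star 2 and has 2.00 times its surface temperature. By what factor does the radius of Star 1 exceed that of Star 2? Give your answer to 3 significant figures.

L ∝ R²T⁴ gives R ∝ √L / T², so
R_1/R_2 = √(4.10×10^3) / (2.00)² = 64.03 / 4.000 = 16.01.

16.0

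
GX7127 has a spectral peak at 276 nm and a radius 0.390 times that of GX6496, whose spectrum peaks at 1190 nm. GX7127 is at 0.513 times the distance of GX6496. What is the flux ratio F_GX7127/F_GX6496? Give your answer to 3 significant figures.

Wien's law: T_GX7127/T_GX6496 = λ_GX6496/λ_GX7127 = 1190/276 = 4.312.
L_GX7127/L_GX6496 = (R_GX7127/R_GX6496)²(T_GX7127/T_GX6496)⁴ = (0.390)²(4.312)⁴ = 52.56.
F_GX7127/F_GX6496 = (L_GX7127/L_GX6496)/(d_GX7127/d_GX6496)² = 52.56/(0.513)² = 199.7.

200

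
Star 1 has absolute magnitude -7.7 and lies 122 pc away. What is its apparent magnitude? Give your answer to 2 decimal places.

-2.27

m = M + 5 log₁₀(d/10 pc) = -7.7 + 5 log₁₀(122/10)
  = -7.7 + 5 × 1.086 = -7.7 + 5.43 = -2.27.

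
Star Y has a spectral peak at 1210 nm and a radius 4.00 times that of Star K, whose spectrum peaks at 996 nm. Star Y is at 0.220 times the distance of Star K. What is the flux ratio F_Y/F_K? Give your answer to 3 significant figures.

Wien's law: T_Y/T_K = λ_K/λ_Y = 996/1210 = 0.8231.
L_Y/L_K = (R_Y/R_K)²(T_Y/T_K)⁴ = (4.00)²(0.8231)⁴ = 7.345.
F_Y/F_K = (L_Y/L_K)/(d_Y/d_K)² = 7.345/(0.220)² = 151.8.

152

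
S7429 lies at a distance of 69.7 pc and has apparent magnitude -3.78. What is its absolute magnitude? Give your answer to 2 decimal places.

-8.00

M = m − 5 log₁₀(d/10 pc) = -3.78 − 5 log₁₀(69.7/10)
  = -3.78 − 5 × 0.843 = -3.78 − 4.22 = -8.00.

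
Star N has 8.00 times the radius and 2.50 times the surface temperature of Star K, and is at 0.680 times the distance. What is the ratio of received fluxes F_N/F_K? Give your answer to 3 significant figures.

5.41×10^3

L_N/L_K = (R_N/R_K)²(T_N/T_K)⁴ = (8.00)² × (2.50)⁴ = 2500.
F_N/F_K = (L_N/L_K)/(d_N/d_K)² = 2500 / (0.680)² = 5407.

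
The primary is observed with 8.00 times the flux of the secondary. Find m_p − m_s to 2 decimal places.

-2.26

m_p − m_s = −2.5 log₁₀(F_p/F_s) = −2.5 log₁₀(8.00) = −2.5 × (0.903) = -2.258.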